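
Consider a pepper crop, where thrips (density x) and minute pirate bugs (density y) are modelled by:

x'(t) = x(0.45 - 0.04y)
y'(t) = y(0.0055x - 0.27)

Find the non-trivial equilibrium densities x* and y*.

x* ≈ 49.1, y* ≈ 11.2

Set dy/dt = 0 with y > 0: 0.0055x - 0.27 = 0, so x* = 0.27/0.0055 = 49.1.
Set dx/dt = 0 with x > 0: 0.45 - 0.04y = 0, so y* = 0.45/0.04 = 11.2.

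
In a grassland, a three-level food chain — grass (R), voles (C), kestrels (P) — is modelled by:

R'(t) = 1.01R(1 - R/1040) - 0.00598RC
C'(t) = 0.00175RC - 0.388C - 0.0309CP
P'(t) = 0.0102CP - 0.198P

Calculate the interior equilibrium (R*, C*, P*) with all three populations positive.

R* ≈ 920, C* ≈ 19.4, P* ≈ 39.6

From dP/dt = 0: 0.0102C* = 0.198, so C* = 19.4.
From dR/dt = 0: 1.01(1 - R*/1040) = 0.00598·19.4, giving R* = 1040·(1 - 0.115) = 920.
From dC/dt = 0: 0.00175·920 - 0.388 = 0.0309P*, so P* = 1.22/0.0309 = 39.6.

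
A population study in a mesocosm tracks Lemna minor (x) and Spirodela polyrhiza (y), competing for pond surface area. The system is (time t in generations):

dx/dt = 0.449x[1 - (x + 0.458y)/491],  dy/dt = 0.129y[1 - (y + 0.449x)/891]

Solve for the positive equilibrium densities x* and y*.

x* ≈ 104, y* ≈ 844

Setting both brackets to zero gives the nullclines x + 0.458y = 491 and 0.449x + y = 891.
Substituting y = 891 - 0.449x into the first: x(1 - 0.458·0.449) = 491 - 0.458·891.
So x* = 82.9/0.794 = 104, and then y* = 891 - 0.449·104 = 844.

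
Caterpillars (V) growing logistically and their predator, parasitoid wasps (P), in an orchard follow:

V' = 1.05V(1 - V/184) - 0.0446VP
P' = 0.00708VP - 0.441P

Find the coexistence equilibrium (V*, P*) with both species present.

V* ≈ 62.3, P* ≈ 15.6

From dP/dt = 0 with P > 0: 0.00708V* = 0.441, so V* = 62.3.
Substitute into dV/dt = 0: 1.05(1 - 62.3/184) = 0.0446P*.
The bracket is 0.661, giving P* = 0.695/0.0446 = 15.6.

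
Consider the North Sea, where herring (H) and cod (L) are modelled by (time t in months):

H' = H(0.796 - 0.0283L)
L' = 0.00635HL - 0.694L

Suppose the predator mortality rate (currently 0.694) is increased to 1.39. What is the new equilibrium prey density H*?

H* ≈ 219

At the interior fixed point, setting dL/dt = 0 with L > 0 fixes H* = (predator death rate)/(HL coefficient) — independent of the other coefficients.
With the change, H* = 1.39/0.00635 = 219; it rises from 109.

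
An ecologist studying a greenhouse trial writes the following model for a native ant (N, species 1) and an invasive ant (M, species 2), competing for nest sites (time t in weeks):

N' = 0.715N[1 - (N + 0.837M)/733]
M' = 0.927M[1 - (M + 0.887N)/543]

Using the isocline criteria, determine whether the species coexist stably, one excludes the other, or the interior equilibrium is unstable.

species 1 excludes species 2

Compare the nullcline intercepts: K1/α12 = 733/0.837 = 876 > K2 = 543; K2/α21 = 543/0.887 = 612 < K1 = 733.
Since the inequalities point opposite ways, species 1 can invade but species 2 cannot.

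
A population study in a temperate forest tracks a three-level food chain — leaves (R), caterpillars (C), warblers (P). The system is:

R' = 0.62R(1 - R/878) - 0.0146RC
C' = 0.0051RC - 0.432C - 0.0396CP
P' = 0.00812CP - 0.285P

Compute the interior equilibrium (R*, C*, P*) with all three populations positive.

R* ≈ 152, C* ≈ 35.1, P* ≈ 8.71

From dP/dt = 0: 0.00812C* = 0.285, so C* = 35.1.
From dR/dt = 0: 0.62(1 - R*/878) = 0.0146·35.1, giving R* = 878·(1 - 0.827) = 152.
From dC/dt = 0: 0.0051·152 - 0.432 = 0.0396P*, so P* = 0.345/0.0396 = 8.71.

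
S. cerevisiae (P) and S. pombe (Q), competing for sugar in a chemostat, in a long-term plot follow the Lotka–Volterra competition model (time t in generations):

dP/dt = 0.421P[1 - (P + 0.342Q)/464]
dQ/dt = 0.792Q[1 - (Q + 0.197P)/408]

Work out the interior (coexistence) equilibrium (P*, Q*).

P* ≈ 348, Q* ≈ 339

Setting both brackets to zero gives the nullclines P + 0.342Q = 464 and 0.197P + Q = 408.
Substituting Q = 408 - 0.197P into the first: P(1 - 0.342·0.197) = 464 - 0.342·408.
So P* = 324/0.933 = 348, and then Q* = 408 - 0.197·348 = 339.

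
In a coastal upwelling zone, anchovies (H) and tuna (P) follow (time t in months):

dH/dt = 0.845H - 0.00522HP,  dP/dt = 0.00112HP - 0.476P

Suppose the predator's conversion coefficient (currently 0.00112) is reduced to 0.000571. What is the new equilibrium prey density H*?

At the interior fixed point, setting dP/dt = 0 with P > 0 fixes H* = (predator death rate)/(HP coefficient) — independent of the other coefficients.
With the change, H* = 0.476/0.000571 = 834; it rises from 425.

H* ≈ 834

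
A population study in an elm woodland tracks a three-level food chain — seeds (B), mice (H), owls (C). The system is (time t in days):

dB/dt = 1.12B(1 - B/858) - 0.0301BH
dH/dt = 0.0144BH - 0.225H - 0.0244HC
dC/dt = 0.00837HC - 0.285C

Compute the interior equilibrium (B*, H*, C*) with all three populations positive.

B* ≈ 72.8, H* ≈ 34.1, C* ≈ 33.8

From dC/dt = 0: 0.00837H* = 0.285, so H* = 34.1.
From dB/dt = 0: 1.12(1 - B*/858) = 0.0301·34.1, giving B* = 858·(1 - 0.915) = 72.8.
From dH/dt = 0: 0.0144·72.8 - 0.225 = 0.0244C*, so C* = 0.824/0.0244 = 33.8.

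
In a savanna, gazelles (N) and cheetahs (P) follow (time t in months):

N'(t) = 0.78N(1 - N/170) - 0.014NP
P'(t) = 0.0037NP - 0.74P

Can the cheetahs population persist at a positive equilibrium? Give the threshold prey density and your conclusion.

Threshold N = 200; K < 200, so no, the predator goes extinct.

The predator equation gives dP/dt > 0 only when N > 0.74/0.0037 = 200.
Without the predator, N → K = 170. Since 170 < 200, the predator cannot invade.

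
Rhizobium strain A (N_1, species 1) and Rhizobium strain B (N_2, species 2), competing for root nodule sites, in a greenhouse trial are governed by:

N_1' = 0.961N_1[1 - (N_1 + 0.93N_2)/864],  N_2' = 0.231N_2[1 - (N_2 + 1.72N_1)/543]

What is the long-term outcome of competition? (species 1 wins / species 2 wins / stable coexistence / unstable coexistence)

species 1 excludes species 2

Compare the nullcline intercepts: K1/α12 = 864/0.93 = 929 > K2 = 543; K2/α21 = 543/1.72 = 316 < K1 = 864.
Since the inequalities point opposite ways, species 1 can invade but species 2 cannot.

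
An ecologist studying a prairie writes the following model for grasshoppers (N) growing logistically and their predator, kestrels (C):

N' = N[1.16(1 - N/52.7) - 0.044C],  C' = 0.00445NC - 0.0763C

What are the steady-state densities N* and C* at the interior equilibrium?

N* ≈ 17.1, C* ≈ 17.8

From dC/dt = 0 with C > 0: 0.00445N* = 0.0763, so N* = 17.1.
Substitute into dN/dt = 0: 1.16(1 - 17.1/52.7) = 0.044C*.
The bracket is 0.675, giving C* = 0.783/0.044 = 17.8.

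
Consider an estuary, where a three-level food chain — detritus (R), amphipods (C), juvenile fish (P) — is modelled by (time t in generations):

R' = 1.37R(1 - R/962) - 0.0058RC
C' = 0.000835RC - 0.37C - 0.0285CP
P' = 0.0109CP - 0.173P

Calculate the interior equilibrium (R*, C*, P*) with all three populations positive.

R* ≈ 897, C* ≈ 15.9, P* ≈ 13.3

From dP/dt = 0: 0.0109C* = 0.173, so C* = 15.9.
From dR/dt = 0: 1.37(1 - R*/962) = 0.0058·15.9, giving R* = 962·(1 - 0.0672) = 897.
From dC/dt = 0: 0.000835·897 - 0.37 = 0.0285P*, so P* = 0.379/0.0285 = 13.3.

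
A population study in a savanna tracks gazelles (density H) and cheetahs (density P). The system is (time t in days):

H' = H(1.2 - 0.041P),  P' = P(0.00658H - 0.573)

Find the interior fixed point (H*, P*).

H* ≈ 87.1, P* ≈ 29.3

Set dP/dt = 0 with P > 0: 0.00658H - 0.573 = 0, so H* = 0.573/0.00658 = 87.1.
Set dH/dt = 0 with H > 0: 1.2 - 0.041P = 0, so P* = 1.2/0.041 = 29.3.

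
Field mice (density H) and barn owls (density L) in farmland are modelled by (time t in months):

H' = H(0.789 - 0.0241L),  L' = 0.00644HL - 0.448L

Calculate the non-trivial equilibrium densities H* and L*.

Set dL/dt = 0 with L > 0: 0.00644H - 0.448 = 0, so H* = 0.448/0.00644 = 69.6.
Set dH/dt = 0 with H > 0: 0.789 - 0.0241L = 0, so L* = 0.789/0.0241 = 32.7.

H* ≈ 69.6, L* ≈ 32.7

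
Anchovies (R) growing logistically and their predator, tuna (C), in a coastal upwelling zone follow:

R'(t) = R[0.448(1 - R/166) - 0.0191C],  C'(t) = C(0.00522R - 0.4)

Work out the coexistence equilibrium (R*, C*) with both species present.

R* ≈ 76.6, C* ≈ 12.6

From dC/dt = 0 with C > 0: 0.00522R* = 0.4, so R* = 76.6.
Substitute into dR/dt = 0: 0.448(1 - 76.6/166) = 0.0191C*.
The bracket is 0.538, giving C* = 0.241/0.0191 = 12.6.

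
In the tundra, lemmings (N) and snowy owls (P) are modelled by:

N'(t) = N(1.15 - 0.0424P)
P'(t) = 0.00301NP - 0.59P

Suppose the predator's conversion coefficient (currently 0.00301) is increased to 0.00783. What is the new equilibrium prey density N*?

At the interior fixed point, setting dP/dt = 0 with P > 0 fixes N* = (predator death rate)/(NP coefficient) — independent of the other coefficients.
With the change, N* = 0.59/0.00783 = 75.4; it falls from 196.

N* ≈ 75.4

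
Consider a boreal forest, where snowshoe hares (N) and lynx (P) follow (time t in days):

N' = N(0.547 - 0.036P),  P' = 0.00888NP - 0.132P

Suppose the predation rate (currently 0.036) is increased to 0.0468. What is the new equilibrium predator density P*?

P* ≈ 11.7

At the interior fixed point, setting dN/dt = 0 with N > 0 fixes P* = (prey growth rate)/(NP coefficient) — independent of the other coefficients.
With the change, P* = 0.547/0.0468 = 11.7; it falls from 15.2.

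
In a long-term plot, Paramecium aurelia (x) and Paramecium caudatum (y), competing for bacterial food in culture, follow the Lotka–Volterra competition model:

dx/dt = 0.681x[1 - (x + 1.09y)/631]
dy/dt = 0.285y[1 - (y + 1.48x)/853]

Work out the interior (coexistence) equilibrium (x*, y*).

Setting both brackets to zero gives the nullclines x + 1.09y = 631 and 1.48x + y = 853.
Substituting y = 853 - 1.48x into the first: x(1 - 1.09·1.48) = 631 - 1.09·853.
So x* = -299/-0.613 = 487, and then y* = 853 - 1.48·487 = 132.

x* ≈ 487, y* ≈ 132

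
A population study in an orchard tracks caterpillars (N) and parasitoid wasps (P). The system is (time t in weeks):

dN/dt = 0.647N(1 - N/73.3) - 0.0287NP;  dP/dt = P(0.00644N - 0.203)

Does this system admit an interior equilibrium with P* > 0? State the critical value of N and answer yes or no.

Threshold N = 31.5; K > 31.5, so yes, the predator persists.

The predator equation gives dP/dt > 0 only when N > 0.203/0.00644 = 31.5.
Without the predator, N → K = 73.3. Since 73.3 > 31.5, the predator can invade and persist.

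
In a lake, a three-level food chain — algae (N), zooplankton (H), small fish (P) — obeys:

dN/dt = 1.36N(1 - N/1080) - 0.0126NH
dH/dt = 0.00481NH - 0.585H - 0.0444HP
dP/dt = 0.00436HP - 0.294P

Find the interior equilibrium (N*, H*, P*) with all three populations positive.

N* ≈ 405, H* ≈ 67.4, P* ≈ 30.7

From dP/dt = 0: 0.00436H* = 0.294, so H* = 67.4.
From dN/dt = 0: 1.36(1 - N*/1080) = 0.0126·67.4, giving N* = 1080·(1 - 0.625) = 405.
From dH/dt = 0: 0.00481·405 - 0.585 = 0.0444P*, so P* = 1.36/0.0444 = 30.7.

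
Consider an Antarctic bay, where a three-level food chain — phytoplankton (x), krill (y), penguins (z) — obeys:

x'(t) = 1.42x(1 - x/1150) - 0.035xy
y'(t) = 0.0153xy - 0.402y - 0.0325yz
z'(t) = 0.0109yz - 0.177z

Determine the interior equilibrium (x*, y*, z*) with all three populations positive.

x* ≈ 690, y* ≈ 16.2, z* ≈ 312

From dz/dt = 0: 0.0109y* = 0.177, so y* = 16.2.
From dx/dt = 0: 1.42(1 - x*/1150) = 0.035·16.2, giving x* = 1150·(1 - 0.4) = 690.
From dy/dt = 0: 0.0153·690 - 0.402 = 0.0325z*, so z* = 10.2/0.0325 = 312.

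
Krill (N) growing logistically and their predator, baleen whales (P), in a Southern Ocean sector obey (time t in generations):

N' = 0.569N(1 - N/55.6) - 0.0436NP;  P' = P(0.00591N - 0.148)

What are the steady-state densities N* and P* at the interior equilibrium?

N* ≈ 25, P* ≈ 7.17

From dP/dt = 0 with P > 0: 0.00591N* = 0.148, so N* = 25.
Substitute into dN/dt = 0: 0.569(1 - 25/55.6) = 0.0436P*.
The bracket is 0.55, giving P* = 0.313/0.0436 = 7.17.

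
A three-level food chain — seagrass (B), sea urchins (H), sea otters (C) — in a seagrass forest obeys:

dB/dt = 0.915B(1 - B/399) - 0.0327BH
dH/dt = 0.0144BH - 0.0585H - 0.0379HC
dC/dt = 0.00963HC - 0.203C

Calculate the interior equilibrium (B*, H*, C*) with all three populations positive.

From dC/dt = 0: 0.00963H* = 0.203, so H* = 21.1.
From dB/dt = 0: 0.915(1 - B*/399) = 0.0327·21.1, giving B* = 399·(1 - 0.753) = 98.4.
From dH/dt = 0: 0.0144·98.4 - 0.0585 = 0.0379C*, so C* = 1.36/0.0379 = 35.8.

B* ≈ 98.4, H* ≈ 21.1, C* ≈ 35.8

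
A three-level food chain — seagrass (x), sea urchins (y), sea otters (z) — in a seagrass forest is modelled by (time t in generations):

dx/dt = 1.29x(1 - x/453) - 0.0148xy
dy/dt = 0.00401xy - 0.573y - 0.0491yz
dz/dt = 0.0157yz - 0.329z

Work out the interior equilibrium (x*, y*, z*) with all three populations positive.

From dz/dt = 0: 0.0157y* = 0.329, so y* = 21.
From dx/dt = 0: 1.29(1 - x*/453) = 0.0148·21, giving x* = 453·(1 - 0.24) = 344.
From dy/dt = 0: 0.00401·344 - 0.573 = 0.0491z*, so z* = 0.807/0.0491 = 16.4.

x* ≈ 344, y* ≈ 21, z* ≈ 16.4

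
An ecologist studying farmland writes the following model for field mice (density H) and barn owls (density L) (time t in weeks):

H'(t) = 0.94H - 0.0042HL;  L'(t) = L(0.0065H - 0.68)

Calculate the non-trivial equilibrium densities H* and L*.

H* ≈ 105, L* ≈ 224

Set dL/dt = 0 with L > 0: 0.0065H - 0.68 = 0, so H* = 0.68/0.0065 = 105.
Set dH/dt = 0 with H > 0: 0.94 - 0.0042L = 0, so L* = 0.94/0.0042 = 224.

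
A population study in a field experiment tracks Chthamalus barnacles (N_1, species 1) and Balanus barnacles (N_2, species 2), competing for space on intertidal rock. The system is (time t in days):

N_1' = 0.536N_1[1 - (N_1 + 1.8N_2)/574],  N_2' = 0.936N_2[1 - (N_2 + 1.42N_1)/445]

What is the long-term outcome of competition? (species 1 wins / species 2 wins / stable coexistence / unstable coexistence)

Compare the nullcline intercepts: K1/α12 = 574/1.8 = 319 < K2 = 445; K2/α21 = 445/1.42 = 313 < K1 = 574.
Since both are reversed, neither can invade when rare; the interior point is a saddle.

unstable coexistence (outcome depends on initial conditions)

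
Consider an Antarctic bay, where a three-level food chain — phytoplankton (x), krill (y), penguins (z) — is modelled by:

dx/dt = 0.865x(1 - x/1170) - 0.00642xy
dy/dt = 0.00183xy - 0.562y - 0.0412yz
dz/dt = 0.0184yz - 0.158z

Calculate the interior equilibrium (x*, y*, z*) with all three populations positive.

x* ≈ 1100, y* ≈ 8.59, z* ≈ 35

From dz/dt = 0: 0.0184y* = 0.158, so y* = 8.59.
From dx/dt = 0: 0.865(1 - x*/1170) = 0.00642·8.59, giving x* = 1170·(1 - 0.0637) = 1100.
From dy/dt = 0: 0.00183·1100 - 0.562 = 0.0412z*, so z* = 1.44/0.0412 = 35.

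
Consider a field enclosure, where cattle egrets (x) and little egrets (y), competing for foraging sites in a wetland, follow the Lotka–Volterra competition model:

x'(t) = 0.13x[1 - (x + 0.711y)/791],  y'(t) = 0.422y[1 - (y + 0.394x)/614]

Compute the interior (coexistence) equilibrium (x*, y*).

Setting both brackets to zero gives the nullclines x + 0.711y = 791 and 0.394x + y = 614.
Substituting y = 614 - 0.394x into the first: x(1 - 0.711·0.394) = 791 - 0.711·614.
So x* = 354/0.72 = 492, and then y* = 614 - 0.394·492 = 420.

x* ≈ 492, y* ≈ 420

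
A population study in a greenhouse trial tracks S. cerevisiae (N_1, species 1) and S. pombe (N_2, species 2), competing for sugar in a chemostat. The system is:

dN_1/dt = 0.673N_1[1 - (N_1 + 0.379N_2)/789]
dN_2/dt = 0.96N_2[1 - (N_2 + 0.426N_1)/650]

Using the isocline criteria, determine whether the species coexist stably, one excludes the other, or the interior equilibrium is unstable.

Compare the nullcline intercepts: K1/α12 = 789/0.379 = 2080 > K2 = 650; K2/α21 = 650/0.426 = 1530 > K1 = 789.
Since both inequalities hold, each species can invade when rare, so the interior equilibrium is stable.

stable coexistence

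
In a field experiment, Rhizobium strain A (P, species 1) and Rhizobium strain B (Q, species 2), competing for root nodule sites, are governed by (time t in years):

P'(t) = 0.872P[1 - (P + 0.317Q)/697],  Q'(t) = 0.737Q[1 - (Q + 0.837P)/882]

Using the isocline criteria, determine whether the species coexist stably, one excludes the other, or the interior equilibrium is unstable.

Compare the nullcline intercepts: K1/α12 = 697/0.317 = 2200 > K2 = 882; K2/α21 = 882/0.837 = 1050 > K1 = 697.
Since both inequalities hold, each species can invade when rare, so the interior equilibrium is stable.

stable coexistence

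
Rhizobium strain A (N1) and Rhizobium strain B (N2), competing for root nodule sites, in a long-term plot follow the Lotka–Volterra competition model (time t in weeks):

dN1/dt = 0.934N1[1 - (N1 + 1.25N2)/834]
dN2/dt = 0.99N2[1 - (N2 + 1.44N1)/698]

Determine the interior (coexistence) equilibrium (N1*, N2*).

N1* ≈ 48.1, N2* ≈ 629

Setting both brackets to zero gives the nullclines N1 + 1.25N2 = 834 and 1.44N1 + N2 = 698.
Substituting N2 = 698 - 1.44N1 into the first: N1(1 - 1.25·1.44) = 834 - 1.25·698.
So N1* = -38.5/-0.8 = 48.1, and then N2* = 698 - 1.44·48.1 = 629.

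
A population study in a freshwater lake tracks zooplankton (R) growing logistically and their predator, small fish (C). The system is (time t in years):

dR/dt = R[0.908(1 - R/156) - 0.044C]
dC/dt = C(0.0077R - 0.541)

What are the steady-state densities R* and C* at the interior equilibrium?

From dC/dt = 0 with C > 0: 0.0077R* = 0.541, so R* = 70.3.
Substitute into dR/dt = 0: 0.908(1 - 70.3/156) = 0.044C*.
The bracket is 0.55, giving C* = 0.499/0.044 = 11.3.

R* ≈ 70.3, C* ≈ 11.3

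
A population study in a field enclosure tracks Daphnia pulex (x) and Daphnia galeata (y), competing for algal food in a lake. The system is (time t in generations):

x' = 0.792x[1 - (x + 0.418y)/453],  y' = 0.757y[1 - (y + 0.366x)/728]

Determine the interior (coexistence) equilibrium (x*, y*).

x* ≈ 176, y* ≈ 664

Setting both brackets to zero gives the nullclines x + 0.418y = 453 and 0.366x + y = 728.
Substituting y = 728 - 0.366x into the first: x(1 - 0.418·0.366) = 453 - 0.418·728.
So x* = 149/0.847 = 176, and then y* = 728 - 0.366·176 = 664.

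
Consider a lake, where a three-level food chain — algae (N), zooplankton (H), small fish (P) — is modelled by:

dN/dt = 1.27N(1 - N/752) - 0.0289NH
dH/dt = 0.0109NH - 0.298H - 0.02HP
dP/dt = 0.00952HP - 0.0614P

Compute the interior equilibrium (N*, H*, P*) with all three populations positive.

From dP/dt = 0: 0.00952H* = 0.0614, so H* = 6.45.
From dN/dt = 0: 1.27(1 - N*/752) = 0.0289·6.45, giving N* = 752·(1 - 0.147) = 642.
From dH/dt = 0: 0.0109·642 - 0.298 = 0.02P*, so P* = 6.7/0.02 = 335.

N* ≈ 642, H* ≈ 6.45, P* ≈ 335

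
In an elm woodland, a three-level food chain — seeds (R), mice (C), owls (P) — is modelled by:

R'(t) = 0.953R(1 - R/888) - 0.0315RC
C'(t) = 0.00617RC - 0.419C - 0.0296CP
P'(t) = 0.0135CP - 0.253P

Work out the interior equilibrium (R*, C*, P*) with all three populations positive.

R* ≈ 338, C* ≈ 18.7, P* ≈ 56.3

From dP/dt = 0: 0.0135C* = 0.253, so C* = 18.7.
From dR/dt = 0: 0.953(1 - R*/888) = 0.0315·18.7, giving R* = 888·(1 - 0.619) = 338.
From dC/dt = 0: 0.00617·338 - 0.419 = 0.0296P*, so P* = 1.67/0.0296 = 56.3.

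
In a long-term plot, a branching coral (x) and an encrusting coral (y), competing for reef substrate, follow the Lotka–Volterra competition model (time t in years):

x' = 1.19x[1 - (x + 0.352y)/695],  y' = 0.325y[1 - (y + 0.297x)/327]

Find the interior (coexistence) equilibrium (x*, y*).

x* ≈ 648, y* ≈ 135

Setting both brackets to zero gives the nullclines x + 0.352y = 695 and 0.297x + y = 327.
Substituting y = 327 - 0.297x into the first: x(1 - 0.352·0.297) = 695 - 0.352·327.
So x* = 580/0.895 = 648, and then y* = 327 - 0.297·648 = 135.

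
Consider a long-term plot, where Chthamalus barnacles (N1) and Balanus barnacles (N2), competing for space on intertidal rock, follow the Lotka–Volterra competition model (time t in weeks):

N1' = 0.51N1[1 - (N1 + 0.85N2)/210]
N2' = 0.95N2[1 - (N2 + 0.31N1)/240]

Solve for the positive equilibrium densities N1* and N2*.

N1* ≈ 8.15, N2* ≈ 237

Setting both brackets to zero gives the nullclines N1 + 0.85N2 = 210 and 0.31N1 + N2 = 240.
Substituting N2 = 240 - 0.31N1 into the first: N1(1 - 0.85·0.31) = 210 - 0.85·240.
So N1* = 6/0.736 = 8.15, and then N2* = 240 - 0.31·8.15 = 237.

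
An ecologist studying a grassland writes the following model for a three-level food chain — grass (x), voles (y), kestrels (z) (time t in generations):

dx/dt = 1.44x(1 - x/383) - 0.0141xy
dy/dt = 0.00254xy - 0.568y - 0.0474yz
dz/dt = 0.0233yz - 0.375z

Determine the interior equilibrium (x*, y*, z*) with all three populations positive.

From dz/dt = 0: 0.0233y* = 0.375, so y* = 16.1.
From dx/dt = 0: 1.44(1 - x*/383) = 0.0141·16.1, giving x* = 383·(1 - 0.158) = 323.
From dy/dt = 0: 0.00254·323 - 0.568 = 0.0474z*, so z* = 0.252/0.0474 = 5.31.

x* ≈ 323, y* ≈ 16.1, z* ≈ 5.31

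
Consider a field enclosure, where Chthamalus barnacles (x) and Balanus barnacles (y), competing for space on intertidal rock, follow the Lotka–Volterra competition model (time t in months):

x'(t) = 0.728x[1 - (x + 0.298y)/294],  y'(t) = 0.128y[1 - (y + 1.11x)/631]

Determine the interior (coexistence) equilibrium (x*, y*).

Setting both brackets to zero gives the nullclines x + 0.298y = 294 and 1.11x + y = 631.
Substituting y = 631 - 1.11x into the first: x(1 - 0.298·1.11) = 294 - 0.298·631.
So x* = 106/0.669 = 158, and then y* = 631 - 1.11·158 = 455.

x* ≈ 158, y* ≈ 455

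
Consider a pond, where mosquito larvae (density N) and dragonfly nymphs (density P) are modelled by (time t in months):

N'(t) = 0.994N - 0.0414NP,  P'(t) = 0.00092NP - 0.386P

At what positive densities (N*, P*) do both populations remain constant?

Set dP/dt = 0 with P > 0: 0.00092N - 0.386 = 0, so N* = 0.386/0.00092 = 420.
Set dN/dt = 0 with N > 0: 0.994 - 0.0414P = 0, so P* = 0.994/0.0414 = 24.

N* ≈ 420, P* ≈ 24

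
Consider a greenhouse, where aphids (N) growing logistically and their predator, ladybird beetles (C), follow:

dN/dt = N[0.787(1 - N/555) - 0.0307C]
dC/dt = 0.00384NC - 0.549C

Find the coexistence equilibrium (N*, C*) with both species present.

N* ≈ 143, C* ≈ 19

From dC/dt = 0 with C > 0: 0.00384N* = 0.549, so N* = 143.
Substitute into dN/dt = 0: 0.787(1 - 143/555) = 0.0307C*.
The bracket is 0.742, giving C* = 0.584/0.0307 = 19.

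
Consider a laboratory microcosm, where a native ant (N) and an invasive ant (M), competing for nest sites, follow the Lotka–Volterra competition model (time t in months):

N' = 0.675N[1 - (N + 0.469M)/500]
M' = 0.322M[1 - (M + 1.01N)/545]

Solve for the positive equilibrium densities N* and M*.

N* ≈ 464, M* ≈ 76

Setting both brackets to zero gives the nullclines N + 0.469M = 500 and 1.01N + M = 545.
Substituting M = 545 - 1.01N into the first: N(1 - 0.469·1.01) = 500 - 0.469·545.
So N* = 244/0.526 = 464, and then M* = 545 - 1.01·464 = 76.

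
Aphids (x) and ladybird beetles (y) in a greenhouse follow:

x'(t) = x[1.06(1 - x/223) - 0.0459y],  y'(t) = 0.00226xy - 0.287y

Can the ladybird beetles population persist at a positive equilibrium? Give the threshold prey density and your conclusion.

The predator equation gives dy/dt > 0 only when x > 0.287/0.00226 = 127.
Without the predator, x → K = 223. Since 223 > 127, the predator can invade and persist.

Threshold x = 127; K > 127, so yes, the predator persists.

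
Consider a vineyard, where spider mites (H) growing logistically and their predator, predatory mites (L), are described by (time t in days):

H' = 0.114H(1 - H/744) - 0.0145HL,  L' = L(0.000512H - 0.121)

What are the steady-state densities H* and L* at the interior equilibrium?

H* ≈ 236, L* ≈ 5.36

From dL/dt = 0 with L > 0: 0.000512H* = 0.121, so H* = 236.
Substitute into dH/dt = 0: 0.114(1 - 236/744) = 0.0145L*.
The bracket is 0.682, giving L* = 0.0778/0.0145 = 5.36.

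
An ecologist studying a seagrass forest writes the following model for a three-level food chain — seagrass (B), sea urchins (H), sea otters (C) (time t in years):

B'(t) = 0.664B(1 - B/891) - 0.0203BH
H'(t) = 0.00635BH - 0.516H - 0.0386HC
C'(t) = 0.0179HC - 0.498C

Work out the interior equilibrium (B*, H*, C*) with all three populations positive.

B* ≈ 133, H* ≈ 27.8, C* ≈ 8.54

From dC/dt = 0: 0.0179H* = 0.498, so H* = 27.8.
From dB/dt = 0: 0.664(1 - B*/891) = 0.0203·27.8, giving B* = 891·(1 - 0.851) = 133.
From dH/dt = 0: 0.00635·133 - 0.516 = 0.0386C*, so C* = 0.33/0.0386 = 8.54.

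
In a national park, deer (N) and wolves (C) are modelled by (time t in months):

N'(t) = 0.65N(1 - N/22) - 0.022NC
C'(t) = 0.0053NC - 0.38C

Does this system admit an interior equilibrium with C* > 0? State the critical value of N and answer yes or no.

The predator equation gives dC/dt > 0 only when N > 0.38/0.0053 = 71.7.
Without the predator, N → K = 22. Since 22 < 71.7, the predator cannot invade.

Threshold N = 71.7; K < 71.7, so no, the predator goes extinct.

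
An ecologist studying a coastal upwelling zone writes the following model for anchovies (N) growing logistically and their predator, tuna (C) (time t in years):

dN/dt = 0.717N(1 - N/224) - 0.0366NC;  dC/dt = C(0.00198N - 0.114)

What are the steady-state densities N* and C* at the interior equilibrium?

From dC/dt = 0 with C > 0: 0.00198N* = 0.114, so N* = 57.6.
Substitute into dN/dt = 0: 0.717(1 - 57.6/224) = 0.0366C*.
The bracket is 0.743, giving C* = 0.533/0.0366 = 14.6.

N* ≈ 57.6, C* ≈ 14.6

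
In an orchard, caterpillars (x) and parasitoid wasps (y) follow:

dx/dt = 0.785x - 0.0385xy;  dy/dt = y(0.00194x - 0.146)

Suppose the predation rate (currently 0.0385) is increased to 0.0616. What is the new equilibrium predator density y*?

y* ≈ 12.7

At the interior fixed point, setting dx/dt = 0 with x > 0 fixes y* = (prey growth rate)/(xy coefficient) — independent of the other coefficients.
With the change, y* = 0.785/0.0616 = 12.7; it falls from 20.4.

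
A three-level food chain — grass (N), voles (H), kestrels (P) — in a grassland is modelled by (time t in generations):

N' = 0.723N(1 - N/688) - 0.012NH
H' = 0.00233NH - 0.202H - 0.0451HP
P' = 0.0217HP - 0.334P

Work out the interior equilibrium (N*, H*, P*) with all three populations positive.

N* ≈ 512, H* ≈ 15.4, P* ≈ 22

From dP/dt = 0: 0.0217H* = 0.334, so H* = 15.4.
From dN/dt = 0: 0.723(1 - N*/688) = 0.012·15.4, giving N* = 688·(1 - 0.255) = 512.
From dH/dt = 0: 0.00233·512 - 0.202 = 0.0451P*, so P* = 0.992/0.0451 = 22.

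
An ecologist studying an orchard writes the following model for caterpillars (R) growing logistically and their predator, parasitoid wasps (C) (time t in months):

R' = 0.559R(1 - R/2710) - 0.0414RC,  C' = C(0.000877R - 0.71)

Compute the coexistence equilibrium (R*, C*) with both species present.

R* ≈ 810, C* ≈ 9.47

From dC/dt = 0 with C > 0: 0.000877R* = 0.71, so R* = 810.
Substitute into dR/dt = 0: 0.559(1 - 810/2710) = 0.0414C*.
The bracket is 0.701, giving C* = 0.392/0.0414 = 9.47.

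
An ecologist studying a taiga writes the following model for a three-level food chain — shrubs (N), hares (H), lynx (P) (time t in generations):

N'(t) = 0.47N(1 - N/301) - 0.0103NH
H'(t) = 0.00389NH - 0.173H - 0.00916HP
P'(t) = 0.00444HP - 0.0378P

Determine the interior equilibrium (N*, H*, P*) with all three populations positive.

N* ≈ 245, H* ≈ 8.51, P* ≈ 85.1

From dP/dt = 0: 0.00444H* = 0.0378, so H* = 8.51.
From dN/dt = 0: 0.47(1 - N*/301) = 0.0103·8.51, giving N* = 301·(1 - 0.187) = 245.
From dH/dt = 0: 0.00389·245 - 0.173 = 0.00916P*, so P* = 0.779/0.00916 = 85.1.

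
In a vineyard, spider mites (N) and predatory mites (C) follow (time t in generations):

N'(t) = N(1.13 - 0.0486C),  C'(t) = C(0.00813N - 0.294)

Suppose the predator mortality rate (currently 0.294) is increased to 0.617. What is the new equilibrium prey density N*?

N* ≈ 75.9

At the interior fixed point, setting dC/dt = 0 with C > 0 fixes N* = (predator death rate)/(NC coefficient) — independent of the other coefficients.
With the change, N* = 0.617/0.00813 = 75.9; it rises from 36.2.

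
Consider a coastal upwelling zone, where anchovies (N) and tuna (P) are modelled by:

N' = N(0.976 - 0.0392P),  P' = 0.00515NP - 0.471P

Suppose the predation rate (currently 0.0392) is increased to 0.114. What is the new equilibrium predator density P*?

P* ≈ 8.56

At the interior fixed point, setting dN/dt = 0 with N > 0 fixes P* = (prey growth rate)/(NP coefficient) — independent of the other coefficients.
With the change, P* = 0.976/0.114 = 8.56; it falls from 24.9.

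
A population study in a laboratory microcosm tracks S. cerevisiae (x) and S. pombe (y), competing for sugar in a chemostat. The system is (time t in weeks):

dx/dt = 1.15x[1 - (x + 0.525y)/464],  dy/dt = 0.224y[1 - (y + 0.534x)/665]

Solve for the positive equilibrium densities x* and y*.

Setting both brackets to zero gives the nullclines x + 0.525y = 464 and 0.534x + y = 665.
Substituting y = 665 - 0.534x into the first: x(1 - 0.525·0.534) = 464 - 0.525·665.
So x* = 115/0.72 = 160, and then y* = 665 - 0.534·160 = 580.

x* ≈ 160, y* ≈ 580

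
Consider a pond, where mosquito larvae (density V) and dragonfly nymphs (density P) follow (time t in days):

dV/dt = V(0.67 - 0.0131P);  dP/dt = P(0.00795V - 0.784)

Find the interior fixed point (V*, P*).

V* ≈ 98.6, P* ≈ 51.1

Set dP/dt = 0 with P > 0: 0.00795V - 0.784 = 0, so V* = 0.784/0.00795 = 98.6.
Set dV/dt = 0 with V > 0: 0.67 - 0.0131P = 0, so P* = 0.67/0.0131 = 51.1.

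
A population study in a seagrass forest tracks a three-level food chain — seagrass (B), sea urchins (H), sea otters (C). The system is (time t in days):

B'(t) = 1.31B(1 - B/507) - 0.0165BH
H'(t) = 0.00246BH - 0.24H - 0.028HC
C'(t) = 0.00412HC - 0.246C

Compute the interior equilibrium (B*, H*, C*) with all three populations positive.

From dC/dt = 0: 0.00412H* = 0.246, so H* = 59.7.
From dB/dt = 0: 1.31(1 - B*/507) = 0.0165·59.7, giving B* = 507·(1 - 0.752) = 126.
From dH/dt = 0: 0.00246·126 - 0.24 = 0.028C*, so C* = 0.0692/0.028 = 2.47.

B* ≈ 126, H* ≈ 59.7, C* ≈ 2.47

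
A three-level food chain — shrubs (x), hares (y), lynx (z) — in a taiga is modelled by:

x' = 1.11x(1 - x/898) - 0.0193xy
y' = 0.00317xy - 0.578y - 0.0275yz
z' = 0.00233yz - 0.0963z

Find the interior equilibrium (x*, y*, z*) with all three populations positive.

From dz/dt = 0: 0.00233y* = 0.0963, so y* = 41.3.
From dx/dt = 0: 1.11(1 - x*/898) = 0.0193·41.3, giving x* = 898·(1 - 0.719) = 253.
From dy/dt = 0: 0.00317·253 - 0.578 = 0.0275z*, so z* = 0.223/0.0275 = 8.11.

x* ≈ 253, y* ≈ 41.3, z* ≈ 8.11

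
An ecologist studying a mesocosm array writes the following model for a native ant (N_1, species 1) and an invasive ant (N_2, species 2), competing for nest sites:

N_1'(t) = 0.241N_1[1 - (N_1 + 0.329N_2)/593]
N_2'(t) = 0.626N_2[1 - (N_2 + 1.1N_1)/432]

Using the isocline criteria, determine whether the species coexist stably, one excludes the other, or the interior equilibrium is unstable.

Compare the nullcline intercepts: K1/α12 = 593/0.329 = 1800 > K2 = 432; K2/α21 = 432/1.1 = 393 < K1 = 593.
Since the inequalities point opposite ways, species 1 can invade but species 2 cannot.

species 1 excludes species 2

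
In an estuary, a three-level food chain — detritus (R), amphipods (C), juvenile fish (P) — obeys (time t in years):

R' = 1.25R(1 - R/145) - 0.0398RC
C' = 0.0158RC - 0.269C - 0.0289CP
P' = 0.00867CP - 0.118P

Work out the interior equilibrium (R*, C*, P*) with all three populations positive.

R* ≈ 82.2, C* ≈ 13.6, P* ≈ 35.6

From dP/dt = 0: 0.00867C* = 0.118, so C* = 13.6.
From dR/dt = 0: 1.25(1 - R*/145) = 0.0398·13.6, giving R* = 145·(1 - 0.433) = 82.2.
From dC/dt = 0: 0.0158·82.2 - 0.269 = 0.0289P*, so P* = 1.03/0.0289 = 35.6.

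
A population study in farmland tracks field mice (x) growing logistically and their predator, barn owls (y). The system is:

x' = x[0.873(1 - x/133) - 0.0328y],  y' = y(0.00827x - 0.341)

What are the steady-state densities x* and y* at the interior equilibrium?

From dy/dt = 0 with y > 0: 0.00827x* = 0.341, so x* = 41.2.
Substitute into dx/dt = 0: 0.873(1 - 41.2/133) = 0.0328y*.
The bracket is 0.69, giving y* = 0.602/0.0328 = 18.4.

x* ≈ 41.2, y* ≈ 18.4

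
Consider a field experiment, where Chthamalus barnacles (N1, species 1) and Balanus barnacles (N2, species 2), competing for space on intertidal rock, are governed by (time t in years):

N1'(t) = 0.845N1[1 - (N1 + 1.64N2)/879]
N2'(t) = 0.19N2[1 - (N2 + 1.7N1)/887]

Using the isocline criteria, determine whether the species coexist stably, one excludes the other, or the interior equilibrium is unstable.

unstable coexistence (outcome depends on initial conditions)

Compare the nullcline intercepts: K1/α12 = 879/1.64 = 536 < K2 = 887; K2/α21 = 887/1.7 = 522 < K1 = 879.
Since both are reversed, neither can invade when rare; the interior point is a saddle.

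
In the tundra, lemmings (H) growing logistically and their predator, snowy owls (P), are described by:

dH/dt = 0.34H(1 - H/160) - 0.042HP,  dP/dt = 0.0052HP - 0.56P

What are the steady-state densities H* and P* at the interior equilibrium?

H* ≈ 108, P* ≈ 2.65

From dP/dt = 0 with P > 0: 0.0052H* = 0.56, so H* = 108.
Substitute into dH/dt = 0: 0.34(1 - 108/160) = 0.042P*.
The bracket is 0.327, giving P* = 0.111/0.042 = 2.65.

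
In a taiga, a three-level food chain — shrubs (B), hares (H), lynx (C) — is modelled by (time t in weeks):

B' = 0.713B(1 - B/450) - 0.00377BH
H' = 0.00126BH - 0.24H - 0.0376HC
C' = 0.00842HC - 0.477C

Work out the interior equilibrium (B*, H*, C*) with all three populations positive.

B* ≈ 315, H* ≈ 56.7, C* ≈ 4.18

From dC/dt = 0: 0.00842H* = 0.477, so H* = 56.7.
From dB/dt = 0: 0.713(1 - B*/450) = 0.00377·56.7, giving B* = 450·(1 - 0.3) = 315.
From dH/dt = 0: 0.00126·315 - 0.24 = 0.0376C*, so C* = 0.157/0.0376 = 4.18.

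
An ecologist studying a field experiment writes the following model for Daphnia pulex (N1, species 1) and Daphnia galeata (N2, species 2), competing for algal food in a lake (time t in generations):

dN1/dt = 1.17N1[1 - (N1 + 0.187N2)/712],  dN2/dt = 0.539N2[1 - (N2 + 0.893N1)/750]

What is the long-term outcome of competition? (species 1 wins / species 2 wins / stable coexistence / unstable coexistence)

stable coexistence

Compare the nullcline intercepts: K1/α12 = 712/0.187 = 3810 > K2 = 750; K2/α21 = 750/0.893 = 840 > K1 = 712.
Since both inequalities hold, each species can invade when rare, so the interior equilibrium is stable.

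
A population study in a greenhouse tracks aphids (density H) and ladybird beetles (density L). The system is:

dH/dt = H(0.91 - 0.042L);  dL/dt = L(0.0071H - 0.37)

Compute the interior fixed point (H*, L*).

Set dL/dt = 0 with L > 0: 0.0071H - 0.37 = 0, so H* = 0.37/0.0071 = 52.1.
Set dH/dt = 0 with H > 0: 0.91 - 0.042L = 0, so L* = 0.91/0.042 = 21.7.

H* ≈ 52.1, L* ≈ 21.7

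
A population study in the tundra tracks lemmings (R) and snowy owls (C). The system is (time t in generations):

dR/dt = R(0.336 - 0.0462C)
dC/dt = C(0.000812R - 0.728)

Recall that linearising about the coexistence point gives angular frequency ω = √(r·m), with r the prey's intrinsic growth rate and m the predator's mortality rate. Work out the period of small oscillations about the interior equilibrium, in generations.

Here r = 0.336 and m = 0.728, so r·m = 0.245.
ω = √0.245 = 0.495 per generation, hence T = 2π/ω ≈ 12.7 generations.

T ≈ 12.7 generations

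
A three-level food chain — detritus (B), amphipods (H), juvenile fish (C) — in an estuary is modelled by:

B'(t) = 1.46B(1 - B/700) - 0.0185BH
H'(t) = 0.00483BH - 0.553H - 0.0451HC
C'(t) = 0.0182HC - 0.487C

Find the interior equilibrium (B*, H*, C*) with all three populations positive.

From dC/dt = 0: 0.0182H* = 0.487, so H* = 26.8.
From dB/dt = 0: 1.46(1 - B*/700) = 0.0185·26.8, giving B* = 700·(1 - 0.339) = 463.
From dH/dt = 0: 0.00483·463 - 0.553 = 0.0451C*, so C* = 1.68/0.0451 = 37.3.

B* ≈ 463, H* ≈ 26.8, C* ≈ 37.3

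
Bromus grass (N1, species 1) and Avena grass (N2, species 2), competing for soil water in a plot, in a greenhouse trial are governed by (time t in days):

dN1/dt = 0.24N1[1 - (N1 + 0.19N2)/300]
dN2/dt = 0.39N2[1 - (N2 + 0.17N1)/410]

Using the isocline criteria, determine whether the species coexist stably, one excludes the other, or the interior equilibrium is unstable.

Compare the nullcline intercepts: K1/α12 = 300/0.19 = 1580 > K2 = 410; K2/α21 = 410/0.17 = 2410 > K1 = 300.
Since both inequalities hold, each species can invade when rare, so the interior equilibrium is stable.

stable coexistence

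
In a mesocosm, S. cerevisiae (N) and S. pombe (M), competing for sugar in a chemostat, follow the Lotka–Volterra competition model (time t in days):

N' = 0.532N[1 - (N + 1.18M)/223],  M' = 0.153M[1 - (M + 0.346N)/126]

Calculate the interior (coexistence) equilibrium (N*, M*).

Setting both brackets to zero gives the nullclines N + 1.18M = 223 and 0.346N + M = 126.
Substituting M = 126 - 0.346N into the first: N(1 - 1.18·0.346) = 223 - 1.18·126.
So N* = 74.3/0.592 = 126, and then M* = 126 - 0.346·126 = 82.5.

N* ≈ 126, M* ≈ 82.5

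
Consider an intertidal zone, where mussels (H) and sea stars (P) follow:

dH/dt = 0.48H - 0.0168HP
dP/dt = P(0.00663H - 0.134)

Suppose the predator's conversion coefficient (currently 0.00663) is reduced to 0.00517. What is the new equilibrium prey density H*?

H* ≈ 25.9

At the interior fixed point, setting dP/dt = 0 with P > 0 fixes H* = (predator death rate)/(HP coefficient) — independent of the other coefficients.
With the change, H* = 0.134/0.00517 = 25.9; it rises from 20.2.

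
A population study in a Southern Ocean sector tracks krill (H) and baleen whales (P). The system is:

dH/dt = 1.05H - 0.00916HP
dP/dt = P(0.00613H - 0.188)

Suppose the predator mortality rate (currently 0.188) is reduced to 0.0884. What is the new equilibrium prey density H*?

At the interior fixed point, setting dP/dt = 0 with P > 0 fixes H* = (predator death rate)/(HP coefficient) — independent of the other coefficients.
With the change, H* = 0.0884/0.00613 = 14.4; it falls from 30.7.

H* ≈ 14.4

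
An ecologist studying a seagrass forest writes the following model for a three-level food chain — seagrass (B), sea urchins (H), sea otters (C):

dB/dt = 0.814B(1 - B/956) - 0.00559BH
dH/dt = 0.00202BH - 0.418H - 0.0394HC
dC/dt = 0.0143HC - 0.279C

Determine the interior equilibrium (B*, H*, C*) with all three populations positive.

B* ≈ 828, H* ≈ 19.5, C* ≈ 31.8

From dC/dt = 0: 0.0143H* = 0.279, so H* = 19.5.
From dB/dt = 0: 0.814(1 - B*/956) = 0.00559·19.5, giving B* = 956·(1 - 0.134) = 828.
From dH/dt = 0: 0.00202·828 - 0.418 = 0.0394C*, so C* = 1.25/0.0394 = 31.8.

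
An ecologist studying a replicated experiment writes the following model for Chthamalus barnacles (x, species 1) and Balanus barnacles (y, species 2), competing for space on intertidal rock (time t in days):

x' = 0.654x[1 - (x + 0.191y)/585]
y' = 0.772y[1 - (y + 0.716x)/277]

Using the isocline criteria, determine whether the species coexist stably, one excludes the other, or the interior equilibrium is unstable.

Compare the nullcline intercepts: K1/α12 = 585/0.191 = 3060 > K2 = 277; K2/α21 = 277/0.716 = 387 < K1 = 585.
Since the inequalities point opposite ways, species 1 can invade but species 2 cannot.

species 1 excludes species 2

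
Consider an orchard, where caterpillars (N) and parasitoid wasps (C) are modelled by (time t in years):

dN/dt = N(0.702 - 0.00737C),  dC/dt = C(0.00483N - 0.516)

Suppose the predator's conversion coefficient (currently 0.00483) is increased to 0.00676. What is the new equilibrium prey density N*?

N* ≈ 76.3

At the interior fixed point, setting dC/dt = 0 with C > 0 fixes N* = (predator death rate)/(NC coefficient) — independent of the other coefficients.
With the change, N* = 0.516/0.00676 = 76.3; it falls from 107.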